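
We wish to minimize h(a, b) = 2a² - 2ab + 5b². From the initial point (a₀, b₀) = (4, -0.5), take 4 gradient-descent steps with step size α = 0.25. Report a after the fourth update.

3.53125

∇h = (4a - 2b, -2a + 10b)
(a₁, b₁) = (4, -0.5) − 0.25·(17, -13) = (-0.25, 2.75)
(a₂, b₂) = (-0.25, 2.75) − 0.25·(-6.5, 28) = (1.375, -4.25)
(a₃, b₃) = (1.375, -4.25) − 0.25·(14, -45.25) = (-2.125, 7.0625)
(a₄, b₄) = (-2.125, 7.0625) − 0.25·(-22.625, 74.875) = (3.53125, -11.65625)
a = 3.53125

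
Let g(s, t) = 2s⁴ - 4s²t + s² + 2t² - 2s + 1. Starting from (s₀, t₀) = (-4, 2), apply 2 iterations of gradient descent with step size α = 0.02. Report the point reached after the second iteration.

(-14.41262336, 5.000448)

∇g = (8s³ - 8st + 2s - 2, -4s² + 4t)
(s₁, t₁) = (-4, 2) − 0.02·(-458, -56) = (5.16, 3.12)
(s₂, t₂) = (5.16, 3.12) − 0.02·(978.631168, -94.0224) = (-14.41262336, 5.000448)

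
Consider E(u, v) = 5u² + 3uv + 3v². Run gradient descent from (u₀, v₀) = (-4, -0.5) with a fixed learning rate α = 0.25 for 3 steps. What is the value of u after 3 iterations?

∇E = (10u + 3v, 3u + 6v)
(u₁, v₁) = (-4, -0.5) − 0.25·(-41.5, -15) = (6.375, 3.25)
(u₂, v₂) = (6.375, 3.25) − 0.25·(73.5, 38.625) = (-12, -6.40625)
(u₃, v₃) = (-12, -6.40625) − 0.25·(-139.21875, -74.4375) = (22.8046875, 12.203125)
u = 22.8046875

22.8046875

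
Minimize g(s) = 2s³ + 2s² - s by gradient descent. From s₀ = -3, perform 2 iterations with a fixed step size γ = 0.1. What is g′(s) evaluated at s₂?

g′(s) = 6s² + 4s - 1
s₁ = -3 − 0.1·41 = -7.1
s₂ = -7.1 − 0.1·273.06 = -34.406
g′(s) at (-34.406) = 6964.013016

6964.013016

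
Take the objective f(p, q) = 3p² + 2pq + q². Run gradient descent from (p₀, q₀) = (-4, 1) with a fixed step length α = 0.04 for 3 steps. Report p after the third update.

∇f = (6p + 2q, 2p + 2q)
Step 1: at (-4, 1), ∇f = (-22, -6) → (-4, 1) − 0.04·(-22, -6) = (-3.12, 1.24)
Step 2: at (-3.12, 1.24), ∇f = (-16.24, -3.76) → (-3.12, 1.24) − 0.04·(-16.24, -3.76) = (-2.4704, 1.3904)
Step 3: at (-2.4704, 1.3904), ∇f = (-12.0416, -2.16) → (-2.4704, 1.3904) − 0.04·(-12.0416, -2.16) = (-1.988736, 1.4768)
p = -1.988736

-1.988736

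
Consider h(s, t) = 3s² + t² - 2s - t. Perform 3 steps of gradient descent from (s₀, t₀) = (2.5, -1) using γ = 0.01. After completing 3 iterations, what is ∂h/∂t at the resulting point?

-2.823576

∇h = (6s - 2, 2t - 1)
Step 1: at (2.5, -1), ∇h = (13, -3) → (2.5, -1) − 0.01·(13, -3) = (2.37, -0.97)
Step 2: at (2.37, -0.97), ∇h = (12.22, -2.94) → (2.37, -0.97) − 0.01·(12.22, -2.94) = (2.2478, -0.9406)
Step 3: at (2.2478, -0.9406), ∇h = (11.4868, -2.8812) → (2.2478, -0.9406) − 0.01·(11.4868, -2.8812) = (2.132932, -0.911788)
∂h/∂t at (2.132932, -0.911788) = -2.823576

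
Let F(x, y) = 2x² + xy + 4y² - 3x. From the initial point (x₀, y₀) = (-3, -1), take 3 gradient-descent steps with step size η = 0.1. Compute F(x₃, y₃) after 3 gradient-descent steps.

0.168506

∇F = (4x + y - 3, x + 8y)
(x₁, y₁) = (-3, -1) − 0.1·(-16, -11) = (-1.4, 0.1)
(x₂, y₂) = (-1.4, 0.1) − 0.1·(-8.5, -0.6) = (-0.55, 0.16)
(x₃, y₃) = (-0.55, 0.16) − 0.1·(-5.04, 0.73) = (-0.046, 0.087)
F(-0.046, 0.087) = 0.168506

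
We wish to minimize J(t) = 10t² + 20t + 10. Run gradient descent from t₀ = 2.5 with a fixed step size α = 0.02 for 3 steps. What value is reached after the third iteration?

-0.244

J′(t) = 20t + 20
Step 1: J′(2.5) = 70; t₁ = 2.5 − 0.02·70 = 1.1
Step 2: J′(1.1) = 42; t₂ = 1.1 − 0.02·42 = 0.26
Step 3: J′(0.26) = 25.2; t₃ = 0.26 − 0.02·25.2 = -0.244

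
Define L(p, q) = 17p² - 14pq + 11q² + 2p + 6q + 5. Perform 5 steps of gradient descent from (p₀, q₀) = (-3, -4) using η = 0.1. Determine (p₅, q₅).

∇L = (34p - 14q + 2, -14p + 22q + 6)
Step 1: at (-3, -4), ∇L = (-44, -40) → (-3, -4) − 0.1·(-44, -40) = (1.4, 0)
Step 2: at (1.4, 0), ∇L = (49.6, -13.6) → (1.4, 0) − 0.1·(49.6, -13.6) = (-3.56, 1.36)
Step 3: at (-3.56, 1.36), ∇L = (-138.08, 85.76) → (-3.56, 1.36) − 0.1·(-138.08, 85.76) = (10.248, -7.216)
Step 4: at (10.248, -7.216), ∇L = (451.456, -296.224) → (10.248, -7.216) − 0.1·(451.456, -296.224) = (-34.8976, 22.4064)
Step 5: at (-34.8976, 22.4064), ∇L = (-1498.208, 987.5072) → (-34.8976, 22.4064) − 0.1·(-1498.208, 987.5072) = (114.9232, -76.34432)

(114.9232, -76.34432)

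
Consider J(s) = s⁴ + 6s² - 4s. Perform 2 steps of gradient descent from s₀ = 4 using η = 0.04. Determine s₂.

77.92

J′(s) = 4s³ + 12s - 4
s₁ = 4 − 0.04·300 = -8
s₂ = -8 − 0.04·(-2148) = 77.92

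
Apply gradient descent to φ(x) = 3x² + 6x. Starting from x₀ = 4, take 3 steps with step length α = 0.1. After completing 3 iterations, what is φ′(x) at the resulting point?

φ′(x) = 6x + 6
x₁ = 4 − 0.1·30 = 1
x₂ = 1 − 0.1·12 = -0.2
x₃ = -0.2 − 0.1·4.8 = -0.68
φ′(x) at (-0.68) = 1.92

1.92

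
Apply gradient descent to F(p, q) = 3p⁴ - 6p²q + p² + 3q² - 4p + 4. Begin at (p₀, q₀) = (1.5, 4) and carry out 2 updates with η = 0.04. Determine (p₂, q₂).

∇F = (12p³ - 12pq + 2p - 4, -6p² + 6q)
Step 1: at (1.5, 4), ∇F = (-32.5, 10.5) → (1.5, 4) − 0.04·(-32.5, 10.5) = (2.8, 3.58)
Step 2: at (2.8, 3.58), ∇F = (144.736, -25.56) → (2.8, 3.58) − 0.04·(144.736, -25.56) = (-2.98944, 4.6024)

(-2.98944, 4.6024)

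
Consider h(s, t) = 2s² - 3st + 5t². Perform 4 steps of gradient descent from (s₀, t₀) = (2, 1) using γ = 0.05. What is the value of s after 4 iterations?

1.1361875

∇h = (4s - 3t, -3s + 10t)
Step 1: at (2, 1), ∇h = (5, 4) → (2, 1) − 0.05·(5, 4) = (1.75, 0.8)
Step 2: at (1.75, 0.8), ∇h = (4.6, 2.75) → (1.75, 0.8) − 0.05·(4.6, 2.75) = (1.52, 0.6625)
Step 3: at (1.52, 0.6625), ∇h = (4.0925, 2.065) → (1.52, 0.6625) − 0.05·(4.0925, 2.065) = (1.315375, 0.55925)
Step 4: at (1.315375, 0.55925), ∇h = (3.58375, 1.646375) → (1.315375, 0.55925) − 0.05·(3.58375, 1.646375) = (1.1361875, 0.47693125)
s = 1.1361875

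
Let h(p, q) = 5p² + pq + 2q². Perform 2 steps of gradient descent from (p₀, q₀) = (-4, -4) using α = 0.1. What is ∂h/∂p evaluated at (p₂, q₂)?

0.76

∇h = (10p + q, p + 4q)
(p₁, q₁) = (-4, -4) − 0.1·(-44, -20) = (0.4, -2)
(p₂, q₂) = (0.4, -2) − 0.1·(2, -7.6) = (0.2, -1.24)
∂h/∂p at (0.2, -1.24) = 0.76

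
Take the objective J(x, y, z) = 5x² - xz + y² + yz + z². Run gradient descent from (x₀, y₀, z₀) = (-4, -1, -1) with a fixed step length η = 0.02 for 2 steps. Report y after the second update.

-0.882

∇J = (10x - z, 2y + z, -x + y + 2z)
Step 1: at (-4, -1, -1), ∇J = (-39, -3, 1) → (-4, -1, -1) − 0.02·(-39, -3, 1) = (-3.22, -0.94, -1.02)
Step 2: at (-3.22, -0.94, -1.02), ∇J = (-31.18, -2.9, 0.24) → (-3.22, -0.94, -1.02) − 0.02·(-31.18, -2.9, 0.24) = (-2.5964, -0.882, -1.0248)
y = -0.882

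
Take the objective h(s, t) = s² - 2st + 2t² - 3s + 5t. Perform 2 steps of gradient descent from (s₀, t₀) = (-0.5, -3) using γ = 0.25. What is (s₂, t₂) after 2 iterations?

(-0.5, -1.75)

∇h = (2s - 2t - 3, -2s + 4t + 5)
Step 1: at (-0.5, -3), ∇h = (2, -6) → (-0.5, -3) − 0.25·(2, -6) = (-1, -1.5)
Step 2: at (-1, -1.5), ∇h = (-2, 1) → (-1, -1.5) − 0.25·(-2, 1) = (-0.5, -1.75)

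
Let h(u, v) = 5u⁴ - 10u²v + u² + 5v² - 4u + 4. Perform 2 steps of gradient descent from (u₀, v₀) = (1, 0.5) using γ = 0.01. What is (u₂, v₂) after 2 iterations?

∇h = (20u³ - 20uv + 2u - 4, -10u² + 10v)
(u₁, v₁) = (1, 0.5) − 0.01·(8, -5) = (0.92, 0.55)
(u₂, v₂) = (0.92, 0.55) − 0.01·(3.29376, -2.964) = (0.8870624, 0.57964)

(0.8870624, 0.57964)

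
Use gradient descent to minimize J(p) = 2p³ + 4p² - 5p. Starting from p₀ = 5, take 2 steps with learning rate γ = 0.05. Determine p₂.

J′(p) = 6p² + 8p - 5
p₁ = 5 − 0.05·185 = -4.25
p₂ = -4.25 − 0.05·69.375 = -7.71875

-7.71875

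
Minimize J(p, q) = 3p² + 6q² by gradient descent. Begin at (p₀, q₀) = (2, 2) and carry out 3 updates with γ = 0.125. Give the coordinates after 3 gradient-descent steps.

∇J = (6p, 12q)
Step 1: at (2, 2), ∇J = (12, 24) → (2, 2) − 0.125·(12, 24) = (0.5, -1)
Step 2: at (0.5, -1), ∇J = (3, -12) → (0.5, -1) − 0.125·(3, -12) = (0.125, 0.5)
Step 3: at (0.125, 0.5), ∇J = (0.75, 6) → (0.125, 0.5) − 0.125·(0.75, 6) = (0.03125, -0.25)

(0.03125, -0.25)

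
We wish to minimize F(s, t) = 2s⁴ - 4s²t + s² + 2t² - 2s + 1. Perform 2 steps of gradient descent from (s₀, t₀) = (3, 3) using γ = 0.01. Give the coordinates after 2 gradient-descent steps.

(1.62263936, 3.202816)

∇F = (8s³ - 8st + 2s - 2, -4s² + 4t)
Step 1: at (3, 3), ∇F = (148, -24) → (3, 3) − 0.01·(148, -24) = (1.52, 3.24)
Step 2: at (1.52, 3.24), ∇F = (-10.263936, 3.7184) → (1.52, 3.24) − 0.01·(-10.263936, 3.7184) = (1.62263936, 3.202816)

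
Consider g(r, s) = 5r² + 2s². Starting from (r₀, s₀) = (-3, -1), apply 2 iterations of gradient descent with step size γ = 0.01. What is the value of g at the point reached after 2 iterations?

∇g = (10r, 4s)
(r₁, s₁) = (-3, -1) − 0.01·(-30, -4) = (-2.7, -0.96)
(r₂, s₂) = (-2.7, -0.96) − 0.01·(-27, -3.84) = (-2.43, -0.9216)
g(-2.43, -0.9216) = 31.22319312

31.22319312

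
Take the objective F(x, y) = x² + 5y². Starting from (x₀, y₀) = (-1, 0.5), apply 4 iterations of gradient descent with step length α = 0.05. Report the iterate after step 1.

∇F = (2x, 10y)
(x₁, y₁) = (-1, 0.5) − 0.05·(-2, 5) = (-0.9, 0.25)

(-0.9, 0.25)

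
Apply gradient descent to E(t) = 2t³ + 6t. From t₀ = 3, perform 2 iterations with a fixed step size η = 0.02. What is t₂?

E′(t) = 6t² + 6
t₁ = 3 − 0.02·60 = 1.8
t₂ = 1.8 − 0.02·25.44 = 1.2912

1.2912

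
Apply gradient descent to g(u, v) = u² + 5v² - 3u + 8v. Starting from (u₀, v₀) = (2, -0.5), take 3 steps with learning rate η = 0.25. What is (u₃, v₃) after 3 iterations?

(1.5625, -1.8125)

∇g = (2u - 3, 10v + 8)
(u₁, v₁) = (2, -0.5) − 0.25·(1, 3) = (1.75, -1.25)
(u₂, v₂) = (1.75, -1.25) − 0.25·(0.5, -4.5) = (1.625, -0.125)
(u₃, v₃) = (1.625, -0.125) − 0.25·(0.25, 6.75) = (1.5625, -1.8125)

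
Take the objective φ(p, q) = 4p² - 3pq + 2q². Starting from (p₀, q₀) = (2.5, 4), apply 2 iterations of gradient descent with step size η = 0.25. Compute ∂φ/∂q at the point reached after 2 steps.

∇φ = (8p - 3q, -3p + 4q)
(p₁, q₁) = (2.5, 4) − 0.25·(8, 8.5) = (0.5, 1.875)
(p₂, q₂) = (0.5, 1.875) − 0.25·(-1.625, 6) = (0.90625, 0.375)
∂φ/∂q at (0.90625, 0.375) = -1.21875

-1.21875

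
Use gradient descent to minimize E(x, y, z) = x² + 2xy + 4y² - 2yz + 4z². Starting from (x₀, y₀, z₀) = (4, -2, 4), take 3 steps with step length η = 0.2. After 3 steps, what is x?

∇E = (2x + 2y, 2x + 8y - 2z, -2y + 8z)
(x₁, y₁, z₁) = (4, -2, 4) − 0.2·(4, -16, 36) = (3.2, 1.2, -3.2)
(x₂, y₂, z₂) = (3.2, 1.2, -3.2) − 0.2·(8.8, 22.4, -28) = (1.44, -3.28, 2.4)
(x₃, y₃, z₃) = (1.44, -3.28, 2.4) − 0.2·(-3.68, -28.16, 25.76) = (2.176, 2.352, -2.752)
x = 2.176

2.176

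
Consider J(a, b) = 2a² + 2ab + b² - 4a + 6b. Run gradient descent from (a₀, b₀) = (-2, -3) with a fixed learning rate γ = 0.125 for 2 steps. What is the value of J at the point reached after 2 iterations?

-17.49609375

∇J = (4a + 2b - 4, 2a + 2b + 6)
Step 1: at (-2, -3), ∇J = (-18, -4) → (-2, -3) − 0.125·(-18, -4) = (0.25, -2.5)
Step 2: at (0.25, -2.5), ∇J = (-8, 1.5) → (0.25, -2.5) − 0.125·(-8, 1.5) = (1.25, -2.6875)
J(1.25, -2.6875) = -17.49609375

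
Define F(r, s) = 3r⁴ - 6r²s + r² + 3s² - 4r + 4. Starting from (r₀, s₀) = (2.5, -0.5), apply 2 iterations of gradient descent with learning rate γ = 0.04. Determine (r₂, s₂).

∇F = (12r³ - 12rs + 2r - 4, -6r² + 6s)
(r₁, s₁) = (2.5, -0.5) − 0.04·(203.5, -40.5) = (-5.64, 1.12)
(r₂, s₂) = (-5.64, 1.12) − 0.04·(-2092.352128, -184.1376) = (78.05408512, 8.485504)

(78.05408512, 8.485504)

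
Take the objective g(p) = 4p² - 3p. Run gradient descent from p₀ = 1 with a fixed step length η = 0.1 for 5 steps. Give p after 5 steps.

0.3752

g′(p) = 8p - 3
p₁ = 1 − 0.1·5 = 0.5
p₂ = 0.5 − 0.1·1 = 0.4
p₃ = 0.4 − 0.1·0.2 = 0.38
p₄ = 0.38 − 0.1·0.04 = 0.376
p₅ = 0.376 − 0.1·0.008 = 0.3752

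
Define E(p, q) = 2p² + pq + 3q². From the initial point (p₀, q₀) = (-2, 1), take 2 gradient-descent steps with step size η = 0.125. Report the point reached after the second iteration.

(-0.625, 0.265625)

∇E = (4p + q, p + 6q)
Step 1: at (-2, 1), ∇E = (-7, 4) → (-2, 1) − 0.125·(-7, 4) = (-1.125, 0.5)
Step 2: at (-1.125, 0.5), ∇E = (-4, 1.875) → (-1.125, 0.5) − 0.125·(-4, 1.875) = (-0.625, 0.265625)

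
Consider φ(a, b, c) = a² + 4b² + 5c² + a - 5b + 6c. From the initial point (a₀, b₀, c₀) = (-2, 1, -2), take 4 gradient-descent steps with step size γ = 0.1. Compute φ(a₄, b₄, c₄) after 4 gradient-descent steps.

-3.2350112

∇φ = (2a + 1, 8b - 5, 10c + 6)
(a₁, b₁, c₁) = (-2, 1, -2) − 0.1·(-3, 3, -14) = (-1.7, 0.7, -0.6)
(a₂, b₂, c₂) = (-1.7, 0.7, -0.6) − 0.1·(-2.4, 0.6, 0) = (-1.46, 0.64, -0.6)
(a₃, b₃, c₃) = (-1.46, 0.64, -0.6) − 0.1·(-1.92, 0.12, 0) = (-1.268, 0.628, -0.6)
(a₄, b₄, c₄) = (-1.268, 0.628, -0.6) − 0.1·(-1.536, 0.024, 0) = (-1.1144, 0.6256, -0.6)
φ(-1.1144, 0.6256, -0.6) = -3.2350112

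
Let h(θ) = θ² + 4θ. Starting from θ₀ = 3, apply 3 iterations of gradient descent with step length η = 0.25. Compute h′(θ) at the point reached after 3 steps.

1.25

h′(θ) = 2θ + 4
θ₁ = 3 − 0.25·10 = 0.5
θ₂ = 0.5 − 0.25·5 = -0.75
θ₃ = -0.75 − 0.25·2.5 = -1.375
h′(θ) at (-1.375) = 1.25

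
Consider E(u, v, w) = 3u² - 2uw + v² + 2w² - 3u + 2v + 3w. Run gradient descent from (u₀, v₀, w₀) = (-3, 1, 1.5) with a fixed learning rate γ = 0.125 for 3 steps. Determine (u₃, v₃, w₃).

∇E = (6u - 2w - 3, 2v + 2, -2u + 4w + 3)
(u₁, v₁, w₁) = (-3, 1, 1.5) − 0.125·(-24, 4, 15) = (0, 0.5, -0.375)
(u₂, v₂, w₂) = (0, 0.5, -0.375) − 0.125·(-2.25, 3, 1.5) = (0.28125, 0.125, -0.5625)
(u₃, v₃, w₃) = (0.28125, 0.125, -0.5625) − 0.125·(-0.1875, 2.25, 0.1875) = (0.3046875, -0.15625, -0.5859375)

(0.3046875, -0.15625, -0.5859375)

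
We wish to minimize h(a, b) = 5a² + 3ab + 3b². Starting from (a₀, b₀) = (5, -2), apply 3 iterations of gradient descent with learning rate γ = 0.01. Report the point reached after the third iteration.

(3.80976, -2.047247)

∇h = (10a + 3b, 3a + 6b)
(a₁, b₁) = (5, -2) − 0.01·(44, 3) = (4.56, -2.03)
(a₂, b₂) = (4.56, -2.03) − 0.01·(39.51, 1.5) = (4.1649, -2.045)
(a₃, b₃) = (4.1649, -2.045) − 0.01·(35.514, 0.2247) = (3.80976, -2.047247)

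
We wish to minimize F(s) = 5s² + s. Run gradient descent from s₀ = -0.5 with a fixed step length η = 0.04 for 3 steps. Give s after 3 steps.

-0.1864

F′(s) = 10s + 1
s₁ = -0.5 − 0.04·(-4) = -0.34
s₂ = -0.34 − 0.04·(-2.4) = -0.244
s₃ = -0.244 − 0.04·(-1.44) = -0.1864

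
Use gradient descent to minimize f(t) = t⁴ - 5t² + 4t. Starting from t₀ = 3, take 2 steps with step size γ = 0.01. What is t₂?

1.94359072

f′(t) = 4t³ - 10t + 4
t₁ = 3 − 0.01·82 = 2.18
t₂ = 2.18 − 0.01·23.640928 = 1.94359072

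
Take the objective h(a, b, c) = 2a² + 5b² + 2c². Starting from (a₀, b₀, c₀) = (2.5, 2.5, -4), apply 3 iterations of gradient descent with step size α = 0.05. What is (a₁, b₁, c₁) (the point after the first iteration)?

(2, 1.25, -3.2)

∇h = (4a, 10b, 4c)
(a₁, b₁, c₁) = (2.5, 2.5, -4) − 0.05·(10, 25, -16) = (2, 1.25, -3.2)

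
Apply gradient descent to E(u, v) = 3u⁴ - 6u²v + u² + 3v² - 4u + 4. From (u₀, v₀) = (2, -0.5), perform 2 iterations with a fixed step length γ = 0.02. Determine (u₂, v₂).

(-0.07415296, 0.038272)

∇E = (12u³ - 12uv + 2u - 4, -6u² + 6v)
Step 1: at (2, -0.5), ∇E = (108, -27) → (2, -0.5) − 0.02·(108, -27) = (-0.16, 0.04)
Step 2: at (-0.16, 0.04), ∇E = (-4.292352, 0.0864) → (-0.16, 0.04) − 0.02·(-4.292352, 0.0864) = (-0.07415296, 0.038272)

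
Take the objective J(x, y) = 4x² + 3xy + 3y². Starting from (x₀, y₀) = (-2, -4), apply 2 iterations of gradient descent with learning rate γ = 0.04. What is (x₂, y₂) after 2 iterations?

∇J = (8x + 3y, 3x + 6y)
(x₁, y₁) = (-2, -4) − 0.04·(-28, -30) = (-0.88, -2.8)
(x₂, y₂) = (-0.88, -2.8) − 0.04·(-15.44, -19.44) = (-0.2624, -2.0224)

(-0.2624, -2.0224)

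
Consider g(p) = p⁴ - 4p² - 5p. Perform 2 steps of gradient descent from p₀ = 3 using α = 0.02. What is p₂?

1.51813696

g′(p) = 4p³ - 8p - 5
p₁ = 3 − 0.02·79 = 1.42
p₂ = 1.42 − 0.02·(-4.906848) = 1.51813696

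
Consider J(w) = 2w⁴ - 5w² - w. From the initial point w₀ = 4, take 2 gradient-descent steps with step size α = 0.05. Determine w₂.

J′(w) = 8w³ - 10w - 1
Step 1: J′(4) = 471; w₁ = 4 − 0.05·471 = -19.55
Step 2: J′(-19.55) = -59581.971; w₂ = -19.55 − 0.05·(-59581.971) = 2959.54855

2959.54855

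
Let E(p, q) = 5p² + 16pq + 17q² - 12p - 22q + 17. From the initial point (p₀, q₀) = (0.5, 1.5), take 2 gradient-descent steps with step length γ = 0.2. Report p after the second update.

24.18

∇E = (10p + 16q - 12, 16p + 34q - 22)
(p₁, q₁) = (0.5, 1.5) − 0.2·(17, 37) = (-2.9, -5.9)
(p₂, q₂) = (-2.9, -5.9) − 0.2·(-135.4, -269) = (24.18, 47.9)
p = 24.18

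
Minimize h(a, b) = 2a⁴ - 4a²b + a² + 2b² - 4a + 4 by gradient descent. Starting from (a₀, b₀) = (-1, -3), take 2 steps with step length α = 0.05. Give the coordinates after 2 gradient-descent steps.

∇h = (8a³ - 8ab + 2a - 4, -4a² + 4b)
(a₁, b₁) = (-1, -3) − 0.05·(-38, -16) = (0.9, -2.2)
(a₂, b₂) = (0.9, -2.2) − 0.05·(19.472, -12.04) = (-0.0736, -1.598)

(-0.0736, -1.598)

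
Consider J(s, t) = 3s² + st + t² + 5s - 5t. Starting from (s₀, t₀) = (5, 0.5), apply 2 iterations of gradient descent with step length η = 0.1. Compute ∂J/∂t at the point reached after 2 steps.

∇J = (6s + t + 5, s + 2t - 5)
Step 1: at (5, 0.5), ∇J = (35.5, 1) → (5, 0.5) − 0.1·(35.5, 1) = (1.45, 0.4)
Step 2: at (1.45, 0.4), ∇J = (14.1, -2.75) → (1.45, 0.4) − 0.1·(14.1, -2.75) = (0.04, 0.675)
∂J/∂t at (0.04, 0.675) = -3.61

-3.61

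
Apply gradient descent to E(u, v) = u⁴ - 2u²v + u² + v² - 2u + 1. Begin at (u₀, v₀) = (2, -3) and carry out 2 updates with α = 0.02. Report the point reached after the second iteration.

∇E = (4u³ - 4uv + 2u - 2, -2u² + 2v)
Step 1: at (2, -3), ∇E = (58, -14) → (2, -3) − 0.02·(58, -14) = (0.84, -2.72)
Step 2: at (0.84, -2.72), ∇E = (11.190016, -6.8512) → (0.84, -2.72) − 0.02·(11.190016, -6.8512) = (0.61619968, -2.582976)

(0.61619968, -2.582976)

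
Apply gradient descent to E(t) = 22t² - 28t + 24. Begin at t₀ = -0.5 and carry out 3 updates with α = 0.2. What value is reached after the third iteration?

539.9

E′(t) = 44t - 28
t₁ = -0.5 − 0.2·(-50) = 9.5
t₂ = 9.5 − 0.2·390 = -68.5
t₃ = -68.5 − 0.2·(-3042) = 539.9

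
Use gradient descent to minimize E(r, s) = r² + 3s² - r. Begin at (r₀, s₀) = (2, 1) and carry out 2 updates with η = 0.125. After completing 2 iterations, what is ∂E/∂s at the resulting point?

0.375

∇E = (2r - 1, 6s)
Step 1: at (2, 1), ∇E = (3, 6) → (2, 1) − 0.125·(3, 6) = (1.625, 0.25)
Step 2: at (1.625, 0.25), ∇E = (2.25, 1.5) → (1.625, 0.25) − 0.125·(2.25, 1.5) = (1.34375, 0.0625)
∂E/∂s at (1.34375, 0.0625) = 0.375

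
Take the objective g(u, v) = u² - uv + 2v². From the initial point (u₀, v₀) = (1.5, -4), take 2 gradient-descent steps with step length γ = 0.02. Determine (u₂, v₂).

∇g = (2u - v, -u + 4v)
(u₁, v₁) = (1.5, -4) − 0.02·(7, -17.5) = (1.36, -3.65)
(u₂, v₂) = (1.36, -3.65) − 0.02·(6.37, -15.96) = (1.2326, -3.3308)

(1.2326, -3.3308)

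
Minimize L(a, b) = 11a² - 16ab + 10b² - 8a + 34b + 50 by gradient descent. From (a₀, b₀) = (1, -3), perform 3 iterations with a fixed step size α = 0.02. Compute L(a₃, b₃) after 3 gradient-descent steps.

∇L = (22a - 16b - 8, -16a + 20b + 34)
Step 1: at (1, -3), ∇L = (62, -42) → (1, -3) − 0.02·(62, -42) = (-0.24, -2.16)
Step 2: at (-0.24, -2.16), ∇L = (21.28, -5.36) → (-0.24, -2.16) − 0.02·(21.28, -5.36) = (-0.6656, -2.0528)
Step 3: at (-0.6656, -2.0528), ∇L = (10.2016, 3.5936) → (-0.6656, -2.0528) − 0.02·(10.2016, 3.5936) = (-0.869632, -2.124672)
L(-0.869632, -2.124672) = 8.61645287424

8.61645287424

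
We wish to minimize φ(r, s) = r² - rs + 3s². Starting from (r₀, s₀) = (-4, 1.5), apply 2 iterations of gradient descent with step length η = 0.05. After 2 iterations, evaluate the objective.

∇φ = (2r - s, -r + 6s)
(r₁, s₁) = (-4, 1.5) − 0.05·(-9.5, 13) = (-3.525, 0.85)
(r₂, s₂) = (-3.525, 0.85) − 0.05·(-7.9, 8.625) = (-3.13, 0.41875)
φ(-3.13, 0.41875) = 11.6336421875

11.6336421875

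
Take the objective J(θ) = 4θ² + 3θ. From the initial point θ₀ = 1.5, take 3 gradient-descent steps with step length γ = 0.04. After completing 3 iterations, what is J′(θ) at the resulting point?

4.71648

J′(θ) = 8θ + 3
θ₁ = 1.5 − 0.04·15 = 0.9
θ₂ = 0.9 − 0.04·10.2 = 0.492
θ₃ = 0.492 − 0.04·6.936 = 0.21456
J′(θ) at (0.21456) = 4.71648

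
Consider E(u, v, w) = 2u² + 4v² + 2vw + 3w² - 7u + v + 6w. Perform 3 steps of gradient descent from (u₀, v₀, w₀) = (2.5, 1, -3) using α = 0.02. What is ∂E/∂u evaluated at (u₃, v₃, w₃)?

∇E = (4u - 7, 8v + 2w + 1, 2v + 6w + 6)
(u₁, v₁, w₁) = (2.5, 1, -3) − 0.02·(3, 3, -10) = (2.44, 0.94, -2.8)
(u₂, v₂, w₂) = (2.44, 0.94, -2.8) − 0.02·(2.76, 2.92, -8.92) = (2.3848, 0.8816, -2.6216)
(u₃, v₃, w₃) = (2.3848, 0.8816, -2.6216) − 0.02·(2.5392, 2.8096, -7.9664) = (2.334016, 0.825408, -2.462272)
∂E/∂u at (2.334016, 0.825408, -2.462272) = 2.336064

2.336064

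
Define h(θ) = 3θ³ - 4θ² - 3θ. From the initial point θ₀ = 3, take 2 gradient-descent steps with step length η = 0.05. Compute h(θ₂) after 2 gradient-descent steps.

h′(θ) = 9θ² - 8θ - 3
θ₁ = 3 − 0.05·54 = 0.3
θ₂ = 0.3 − 0.05·(-4.59) = 0.5295
h(0.5295) = -2.264612857875

-2.264612857875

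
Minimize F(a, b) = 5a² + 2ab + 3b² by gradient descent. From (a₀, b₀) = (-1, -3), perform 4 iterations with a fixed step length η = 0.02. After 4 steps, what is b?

∇F = (10a + 2b, 2a + 6b)
(a₁, b₁) = (-1, -3) − 0.02·(-16, -20) = (-0.68, -2.6)
(a₂, b₂) = (-0.68, -2.6) − 0.02·(-12, -16.96) = (-0.44, -2.2608)
(a₃, b₃) = (-0.44, -2.2608) − 0.02·(-8.9216, -14.4448) = (-0.261568, -1.971904)
(a₄, b₄) = (-0.261568, -1.971904) − 0.02·(-6.559488, -12.35456) = (-0.13037824, -1.7248128)
b = -1.7248128

-1.7248128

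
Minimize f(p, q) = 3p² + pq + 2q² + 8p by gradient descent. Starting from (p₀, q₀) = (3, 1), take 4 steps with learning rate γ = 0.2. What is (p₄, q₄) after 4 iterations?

(-1.3632, 0.352)

∇f = (6p + q + 8, p + 4q)
(p₁, q₁) = (3, 1) − 0.2·(27, 7) = (-2.4, -0.4)
(p₂, q₂) = (-2.4, -0.4) − 0.2·(-6.8, -4) = (-1.04, 0.4)
(p₃, q₃) = (-1.04, 0.4) − 0.2·(2.16, 0.56) = (-1.472, 0.288)
(p₄, q₄) = (-1.472, 0.288) − 0.2·(-0.544, -0.32) = (-1.3632, 0.352)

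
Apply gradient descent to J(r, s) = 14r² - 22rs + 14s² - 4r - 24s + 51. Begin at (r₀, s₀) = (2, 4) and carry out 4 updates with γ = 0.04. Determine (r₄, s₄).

∇J = (28r - 22s - 4, -22r + 28s - 24)
Step 1: at (2, 4), ∇J = (-36, 44) → (2, 4) − 0.04·(-36, 44) = (3.44, 2.24)
Step 2: at (3.44, 2.24), ∇J = (43.04, -36.96) → (3.44, 2.24) − 0.04·(43.04, -36.96) = (1.7184, 3.7184)
Step 3: at (1.7184, 3.7184), ∇J = (-37.6896, 42.3104) → (1.7184, 3.7184) − 0.04·(-37.6896, 42.3104) = (3.225984, 2.025984)
Step 4: at (3.225984, 2.025984), ∇J = (41.755904, -38.244096) → (3.225984, 2.025984) − 0.04·(41.755904, -38.244096) = (1.55574784, 3.55574784)

(1.55574784, 3.55574784)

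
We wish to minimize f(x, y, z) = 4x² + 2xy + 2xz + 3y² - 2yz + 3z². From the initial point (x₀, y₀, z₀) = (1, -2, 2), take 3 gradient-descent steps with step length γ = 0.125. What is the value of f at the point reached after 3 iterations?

∇f = (8x + 2y + 2z, 2x + 6y - 2z, 2x - 2y + 6z)
(x₁, y₁, z₁) = (1, -2, 2) − 0.125·(8, -14, 18) = (0, -0.25, -0.25)
(x₂, y₂, z₂) = (0, -0.25, -0.25) − 0.125·(-1, -1, -1) = (0.125, -0.125, -0.125)
(x₃, y₃, z₃) = (0.125, -0.125, -0.125) − 0.125·(0.5, -0.25, -0.25) = (0.0625, -0.09375, -0.09375)
f(0.0625, -0.09375, -0.09375) = 0.02734375

0.02734375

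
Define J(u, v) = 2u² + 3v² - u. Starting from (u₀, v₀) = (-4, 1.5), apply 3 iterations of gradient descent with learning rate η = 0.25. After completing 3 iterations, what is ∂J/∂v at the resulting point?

∇J = (4u - 1, 6v)
(u₁, v₁) = (-4, 1.5) − 0.25·(-17, 9) = (0.25, -0.75)
(u₂, v₂) = (0.25, -0.75) − 0.25·(0, -4.5) = (0.25, 0.375)
(u₃, v₃) = (0.25, 0.375) − 0.25·(0, 2.25) = (0.25, -0.1875)
∂J/∂v at (0.25, -0.1875) = -1.125

-1.125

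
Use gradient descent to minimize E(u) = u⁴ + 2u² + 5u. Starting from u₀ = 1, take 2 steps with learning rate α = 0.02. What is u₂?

E′(u) = 4u³ + 4u + 5
u₁ = 1 − 0.02·13 = 0.74
u₂ = 0.74 − 0.02·9.580896 = 0.54838208

0.54838208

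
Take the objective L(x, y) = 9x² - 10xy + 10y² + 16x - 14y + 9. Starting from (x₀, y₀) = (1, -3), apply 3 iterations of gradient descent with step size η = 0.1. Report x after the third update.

∇L = (18x - 10y + 16, -10x + 20y - 14)
(x₁, y₁) = (1, -3) − 0.1·(64, -84) = (-5.4, 5.4)
(x₂, y₂) = (-5.4, 5.4) − 0.1·(-135.2, 148) = (8.12, -9.4)
(x₃, y₃) = (8.12, -9.4) − 0.1·(256.16, -283.2) = (-17.496, 18.92)
x = -17.496

-17.496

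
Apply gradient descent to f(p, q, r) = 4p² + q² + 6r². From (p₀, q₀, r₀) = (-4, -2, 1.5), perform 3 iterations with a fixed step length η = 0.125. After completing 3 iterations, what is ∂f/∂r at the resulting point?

-2.25

∇f = (8p, 2q, 12r)
(p₁, q₁, r₁) = (-4, -2, 1.5) − 0.125·(-32, -4, 18) = (0, -1.5, -0.75)
(p₂, q₂, r₂) = (0, -1.5, -0.75) − 0.125·(0, -3, -9) = (0, -1.125, 0.375)
(p₃, q₃, r₃) = (0, -1.125, 0.375) − 0.125·(0, -2.25, 4.5) = (0, -0.84375, -0.1875)
∂f/∂r at (0, -0.84375, -0.1875) = -2.25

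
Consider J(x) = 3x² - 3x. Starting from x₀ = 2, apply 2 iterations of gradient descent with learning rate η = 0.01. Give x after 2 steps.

J′(x) = 6x - 3
Step 1: J′(2) = 9; x₁ = 2 − 0.01·9 = 1.91
Step 2: J′(1.91) = 8.46; x₂ = 1.91 − 0.01·8.46 = 1.8254

1.8254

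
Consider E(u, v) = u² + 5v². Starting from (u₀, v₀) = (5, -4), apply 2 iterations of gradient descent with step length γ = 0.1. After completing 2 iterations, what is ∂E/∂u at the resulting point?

∇E = (2u, 10v)
(u₁, v₁) = (5, -4) − 0.1·(10, -40) = (4, 0)
(u₂, v₂) = (4, 0) − 0.1·(8, 0) = (3.2, 0)
∂E/∂u at (3.2, 0) = 6.4

6.4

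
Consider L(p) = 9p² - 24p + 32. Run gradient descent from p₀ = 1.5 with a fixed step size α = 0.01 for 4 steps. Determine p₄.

L′(p) = 18p - 24
p₁ = 1.5 − 0.01·3 = 1.47
p₂ = 1.47 − 0.01·2.46 = 1.4454
p₃ = 1.4454 − 0.01·2.0172 = 1.425228
p₄ = 1.425228 − 0.01·1.654104 = 1.40868696

1.40868696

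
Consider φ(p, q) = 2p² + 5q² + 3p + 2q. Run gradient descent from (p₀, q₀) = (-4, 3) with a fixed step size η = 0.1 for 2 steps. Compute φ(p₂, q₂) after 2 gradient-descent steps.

∇φ = (4p + 3, 10q + 2)
Step 1: at (-4, 3), ∇φ = (-13, 32) → (-4, 3) − 0.1·(-13, 32) = (-2.7, -0.2)
Step 2: at (-2.7, -0.2), ∇φ = (-7.8, 0) → (-2.7, -0.2) − 0.1·(-7.8, 0) = (-1.92, -0.2)
φ(-1.92, -0.2) = 1.4128

1.4128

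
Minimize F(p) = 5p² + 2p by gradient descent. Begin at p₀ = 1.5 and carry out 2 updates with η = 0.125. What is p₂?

-0.09375

F′(p) = 10p + 2
Step 1: F′(1.5) = 17; p₁ = 1.5 − 0.125·17 = -0.625
Step 2: F′(-0.625) = -4.25; p₂ = -0.625 − 0.125·(-4.25) = -0.09375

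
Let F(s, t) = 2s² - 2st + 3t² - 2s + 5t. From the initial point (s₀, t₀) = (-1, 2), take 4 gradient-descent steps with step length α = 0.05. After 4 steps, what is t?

∇F = (4s - 2t - 2, -2s + 6t + 5)
Step 1: at (-1, 2), ∇F = (-10, 19) → (-1, 2) − 0.05·(-10, 19) = (-0.5, 1.05)
Step 2: at (-0.5, 1.05), ∇F = (-6.1, 12.3) → (-0.5, 1.05) − 0.05·(-6.1, 12.3) = (-0.195, 0.435)
Step 3: at (-0.195, 0.435), ∇F = (-3.65, 8) → (-0.195, 0.435) − 0.05·(-3.65, 8) = (-0.0125, 0.035)
Step 4: at (-0.0125, 0.035), ∇F = (-2.12, 5.235) → (-0.0125, 0.035) − 0.05·(-2.12, 5.235) = (0.0935, -0.22675)
t = -0.22675

-0.22675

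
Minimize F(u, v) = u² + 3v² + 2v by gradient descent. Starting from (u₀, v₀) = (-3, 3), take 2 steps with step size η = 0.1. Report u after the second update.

-1.92

∇F = (2u, 6v + 2)
(u₁, v₁) = (-3, 3) − 0.1·(-6, 20) = (-2.4, 1)
(u₂, v₂) = (-2.4, 1) − 0.1·(-4.8, 8) = (-1.92, 0.2)
u = -1.92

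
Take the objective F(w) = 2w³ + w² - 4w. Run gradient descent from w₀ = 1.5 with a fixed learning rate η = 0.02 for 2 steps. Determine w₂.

F′(w) = 6w² + 2w - 4
Step 1: F′(1.5) = 12.5; w₁ = 1.5 − 0.02·12.5 = 1.25
Step 2: F′(1.25) = 7.875; w₂ = 1.25 − 0.02·7.875 = 1.0925

1.0925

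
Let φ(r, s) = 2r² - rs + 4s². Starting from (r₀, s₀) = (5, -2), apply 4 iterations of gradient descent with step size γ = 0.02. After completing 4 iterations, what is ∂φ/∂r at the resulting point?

14.6549744

∇φ = (4r - s, -r + 8s)
Step 1: at (5, -2), ∇φ = (22, -21) → (5, -2) − 0.02·(22, -21) = (4.56, -1.58)
Step 2: at (4.56, -1.58), ∇φ = (19.82, -17.2) → (4.56, -1.58) − 0.02·(19.82, -17.2) = (4.1636, -1.236)
Step 3: at (4.1636, -1.236), ∇φ = (17.8904, -14.0516) → (4.1636, -1.236) − 0.02·(17.8904, -14.0516) = (3.805792, -0.954968)
Step 4: at (3.805792, -0.954968), ∇φ = (16.178136, -11.445536) → (3.805792, -0.954968) − 0.02·(16.178136, -11.445536) = (3.48222928, -0.72605728)
∂φ/∂r at (3.48222928, -0.72605728) = 14.6549744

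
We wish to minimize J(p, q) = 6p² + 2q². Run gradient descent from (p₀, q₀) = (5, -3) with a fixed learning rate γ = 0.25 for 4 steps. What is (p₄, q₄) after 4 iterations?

∇J = (12p, 4q)
Step 1: at (5, -3), ∇J = (60, -12) → (5, -3) − 0.25·(60, -12) = (-10, 0)
Step 2: at (-10, 0), ∇J = (-120, 0) → (-10, 0) − 0.25·(-120, 0) = (20, 0)
Step 3: at (20, 0), ∇J = (240, 0) → (20, 0) − 0.25·(240, 0) = (-40, 0)
Step 4: at (-40, 0), ∇J = (-480, 0) → (-40, 0) − 0.25·(-480, 0) = (80, 0)

(80, 0)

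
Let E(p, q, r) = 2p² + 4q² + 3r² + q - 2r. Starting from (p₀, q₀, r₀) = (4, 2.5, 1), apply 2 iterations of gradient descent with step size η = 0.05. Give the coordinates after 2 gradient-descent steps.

(2.56, 0.82, 0.66)

∇E = (4p, 8q + 1, 6r - 2)
Step 1: at (4, 2.5, 1), ∇E = (16, 21, 4) → (4, 2.5, 1) − 0.05·(16, 21, 4) = (3.2, 1.45, 0.8)
Step 2: at (3.2, 1.45, 0.8), ∇E = (12.8, 12.6, 2.8) → (3.2, 1.45, 0.8) − 0.05·(12.8, 12.6, 2.8) = (2.56, 0.82, 0.66)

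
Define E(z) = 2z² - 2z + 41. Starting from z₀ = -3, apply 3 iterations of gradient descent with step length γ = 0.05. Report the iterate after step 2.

-1.74

E′(z) = 4z - 2
z₁ = -3 − 0.05·(-14) = -2.3
z₂ = -2.3 − 0.05·(-11.2) = -1.74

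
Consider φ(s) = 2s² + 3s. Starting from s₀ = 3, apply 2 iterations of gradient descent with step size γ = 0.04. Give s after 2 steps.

1.896

φ′(s) = 4s + 3
Step 1: φ′(3) = 15; s₁ = 3 − 0.04·15 = 2.4
Step 2: φ′(2.4) = 12.6; s₂ = 2.4 − 0.04·12.6 = 1.896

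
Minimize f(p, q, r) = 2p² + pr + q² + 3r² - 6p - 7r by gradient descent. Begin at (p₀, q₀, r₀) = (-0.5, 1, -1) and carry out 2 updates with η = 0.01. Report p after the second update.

∇f = (4p + r - 6, 2q, p + 6r - 7)
Step 1: at (-0.5, 1, -1), ∇f = (-9, 2, -13.5) → (-0.5, 1, -1) − 0.01·(-9, 2, -13.5) = (-0.41, 0.98, -0.865)
Step 2: at (-0.41, 0.98, -0.865), ∇f = (-8.505, 1.96, -12.6) → (-0.41, 0.98, -0.865) − 0.01·(-8.505, 1.96, -12.6) = (-0.32495, 0.9604, -0.739)
p = -0.32495

-0.32495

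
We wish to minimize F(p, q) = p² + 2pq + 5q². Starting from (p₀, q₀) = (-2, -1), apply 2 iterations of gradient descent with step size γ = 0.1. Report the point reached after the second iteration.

(-1.2, 0.28)

∇F = (2p + 2q, 2p + 10q)
Step 1: at (-2, -1), ∇F = (-6, -14) → (-2, -1) − 0.1·(-6, -14) = (-1.4, 0.4)
Step 2: at (-1.4, 0.4), ∇F = (-2, 1.2) → (-1.4, 0.4) − 0.1·(-2, 1.2) = (-1.2, 0.28)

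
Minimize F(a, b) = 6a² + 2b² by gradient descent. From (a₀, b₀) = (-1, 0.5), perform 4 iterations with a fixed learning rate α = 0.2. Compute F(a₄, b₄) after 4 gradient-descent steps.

88.54734464

∇F = (12a, 4b)
(a₁, b₁) = (-1, 0.5) − 0.2·(-12, 2) = (1.4, 0.1)
(a₂, b₂) = (1.4, 0.1) − 0.2·(16.8, 0.4) = (-1.96, 0.02)
(a₃, b₃) = (-1.96, 0.02) − 0.2·(-23.52, 0.08) = (2.744, 0.004)
(a₄, b₄) = (2.744, 0.004) − 0.2·(32.928, 0.016) = (-3.8416, 0.0008)
F(-3.8416, 0.0008) = 88.54734464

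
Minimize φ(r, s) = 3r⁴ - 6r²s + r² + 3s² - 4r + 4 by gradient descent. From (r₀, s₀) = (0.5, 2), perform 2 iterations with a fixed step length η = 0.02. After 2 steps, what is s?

∇φ = (12r³ - 12rs + 2r - 4, -6r² + 6s)
(r₁, s₁) = (0.5, 2) − 0.02·(-13.5, 10.5) = (0.77, 1.79)
(r₂, s₂) = (0.77, 1.79) − 0.02·(-13.521204, 7.1826) = (1.04042408, 1.646348)
s = 1.646348

1.646348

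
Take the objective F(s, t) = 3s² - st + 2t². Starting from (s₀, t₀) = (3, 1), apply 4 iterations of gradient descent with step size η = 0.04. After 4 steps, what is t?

∇F = (6s - t, -s + 4t)
(s₁, t₁) = (3, 1) − 0.04·(17, 1) = (2.32, 0.96)
(s₂, t₂) = (2.32, 0.96) − 0.04·(12.96, 1.52) = (1.8016, 0.8992)
(s₃, t₃) = (1.8016, 0.8992) − 0.04·(9.9104, 1.7952) = (1.405184, 0.827392)
(s₄, t₄) = (1.405184, 0.827392) − 0.04·(7.603712, 1.904384) = (1.10103552, 0.75121664)
t = 0.75121664

0.75121664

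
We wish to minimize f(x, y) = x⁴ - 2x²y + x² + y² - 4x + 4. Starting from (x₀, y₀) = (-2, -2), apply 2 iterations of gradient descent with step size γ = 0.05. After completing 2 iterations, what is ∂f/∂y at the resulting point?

-3.09672192

∇f = (4x³ - 4xy + 2x - 4, -2x² + 2y)
(x₁, y₁) = (-2, -2) − 0.05·(-56, -12) = (0.8, -1.4)
(x₂, y₂) = (0.8, -1.4) − 0.05·(4.128, -4.08) = (0.5936, -1.196)
∂f/∂y at (0.5936, -1.196) = -3.09672192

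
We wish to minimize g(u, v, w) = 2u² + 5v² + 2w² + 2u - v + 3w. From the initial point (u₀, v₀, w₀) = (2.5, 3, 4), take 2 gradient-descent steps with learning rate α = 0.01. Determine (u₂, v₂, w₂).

∇g = (4u + 2, 10v - 1, 4w + 3)
Step 1: at (2.5, 3, 4), ∇g = (12, 29, 19) → (2.5, 3, 4) − 0.01·(12, 29, 19) = (2.38, 2.71, 3.81)
Step 2: at (2.38, 2.71, 3.81), ∇g = (11.52, 26.1, 18.24) → (2.38, 2.71, 3.81) − 0.01·(11.52, 26.1, 18.24) = (2.2648, 2.449, 3.6276)

(2.2648, 2.449, 3.6276)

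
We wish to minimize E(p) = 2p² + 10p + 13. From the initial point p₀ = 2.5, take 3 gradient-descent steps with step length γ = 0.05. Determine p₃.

0.06

E′(p) = 4p + 10
Step 1: E′(2.5) = 20; p₁ = 2.5 − 0.05·20 = 1.5
Step 2: E′(1.5) = 16; p₂ = 1.5 − 0.05·16 = 0.7
Step 3: E′(0.7) = 12.8; p₃ = 0.7 − 0.05·12.8 = 0.06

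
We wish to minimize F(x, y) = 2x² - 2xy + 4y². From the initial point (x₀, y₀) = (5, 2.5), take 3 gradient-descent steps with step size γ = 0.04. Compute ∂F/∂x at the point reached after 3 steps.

10.5136

∇F = (4x - 2y, -2x + 8y)
Step 1: at (5, 2.5), ∇F = (15, 10) → (5, 2.5) − 0.04·(15, 10) = (4.4, 2.1)
Step 2: at (4.4, 2.1), ∇F = (13.4, 8) → (4.4, 2.1) − 0.04·(13.4, 8) = (3.864, 1.78)
Step 3: at (3.864, 1.78), ∇F = (11.896, 6.512) → (3.864, 1.78) − 0.04·(11.896, 6.512) = (3.38816, 1.51952)
∂F/∂x at (3.38816, 1.51952) = 10.5136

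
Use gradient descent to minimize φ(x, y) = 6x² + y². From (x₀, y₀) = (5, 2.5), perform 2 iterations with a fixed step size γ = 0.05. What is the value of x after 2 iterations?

∇φ = (12x, 2y)
Step 1: at (5, 2.5), ∇φ = (60, 5) → (5, 2.5) − 0.05·(60, 5) = (2, 2.25)
Step 2: at (2, 2.25), ∇φ = (24, 4.5) → (2, 2.25) − 0.05·(24, 4.5) = (0.8, 2.025)
x = 0.8

0.8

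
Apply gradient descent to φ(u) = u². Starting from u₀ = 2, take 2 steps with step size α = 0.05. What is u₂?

1.62

φ′(u) = 2u
Step 1: φ′(2) = 4; u₁ = 2 − 0.05·4 = 1.8
Step 2: φ′(1.8) = 3.6; u₂ = 1.8 − 0.05·3.6 = 1.62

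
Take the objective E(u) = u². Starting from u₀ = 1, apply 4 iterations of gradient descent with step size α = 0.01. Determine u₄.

E′(u) = 2u
u₁ = 1 − 0.01·2 = 0.98
u₂ = 0.98 − 0.01·1.96 = 0.9604
u₃ = 0.9604 − 0.01·1.9208 = 0.941192
u₄ = 0.941192 − 0.01·1.882384 = 0.92236816

0.92236816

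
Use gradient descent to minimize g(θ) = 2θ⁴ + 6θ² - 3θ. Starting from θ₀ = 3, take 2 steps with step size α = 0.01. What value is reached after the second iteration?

0.46818792

g′(θ) = 8θ³ + 12θ - 3
Step 1: g′(3) = 249; θ₁ = 3 − 0.01·249 = 0.51
Step 2: g′(0.51) = 4.181208; θ₂ = 0.51 − 0.01·4.181208 = 0.46818792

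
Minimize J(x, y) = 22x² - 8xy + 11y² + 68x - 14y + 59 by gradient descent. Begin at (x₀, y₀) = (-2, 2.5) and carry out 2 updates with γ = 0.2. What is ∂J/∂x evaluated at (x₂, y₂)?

-3557.44

∇J = (44x - 8y + 68, -8x + 22y - 14)
(x₁, y₁) = (-2, 2.5) − 0.2·(-40, 57) = (6, -8.9)
(x₂, y₂) = (6, -8.9) − 0.2·(403.2, -257.8) = (-74.64, 42.66)
∂J/∂x at (-74.64, 42.66) = -3557.44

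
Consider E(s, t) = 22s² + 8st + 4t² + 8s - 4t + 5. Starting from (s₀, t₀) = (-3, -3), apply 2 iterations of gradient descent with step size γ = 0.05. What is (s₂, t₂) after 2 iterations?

∇E = (44s + 8t + 8, 8s + 8t - 4)
Step 1: at (-3, -3), ∇E = (-148, -52) → (-3, -3) − 0.05·(-148, -52) = (4.4, -0.4)
Step 2: at (4.4, -0.4), ∇E = (198.4, 28) → (4.4, -0.4) − 0.05·(198.4, 28) = (-5.52, -1.8)

(-5.52, -1.8)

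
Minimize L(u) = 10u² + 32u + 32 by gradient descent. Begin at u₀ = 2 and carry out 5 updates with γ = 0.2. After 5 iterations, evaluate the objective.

L′(u) = 20u + 32
Step 1: L′(2) = 72; u₁ = 2 − 0.2·72 = -12.4
Step 2: L′(-12.4) = -216; u₂ = -12.4 − 0.2·(-216) = 30.8
Step 3: L′(30.8) = 648; u₃ = 30.8 − 0.2·648 = -98.8
Step 4: L′(-98.8) = -1944; u₄ = -98.8 − 0.2·(-1944) = 290
Step 5: L′(290) = 5832; u₅ = 290 − 0.2·5832 = -876.4
L(-876.4) = 7652756.8

7652756.8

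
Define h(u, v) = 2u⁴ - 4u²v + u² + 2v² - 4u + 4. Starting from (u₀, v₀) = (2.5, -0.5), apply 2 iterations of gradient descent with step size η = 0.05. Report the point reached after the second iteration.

∇h = (8u³ - 8uv + 2u - 4, -4u² + 4v)
(u₁, v₁) = (2.5, -0.5) − 0.05·(136, -27) = (-4.3, 0.85)
(u₂, v₂) = (-4.3, 0.85) − 0.05·(-619.416, -70.56) = (26.6708, 4.378)

(26.6708, 4.378)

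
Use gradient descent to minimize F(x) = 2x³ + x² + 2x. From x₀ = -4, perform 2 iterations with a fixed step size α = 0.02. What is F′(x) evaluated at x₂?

F′(x) = 6x² + 2x + 2
Step 1: F′(-4) = 90; x₁ = -4 − 0.02·90 = -5.8
Step 2: F′(-5.8) = 192.24; x₂ = -5.8 − 0.02·192.24 = -9.6448
F′(x) at (-9.6448) = 540.84340224

540.84340224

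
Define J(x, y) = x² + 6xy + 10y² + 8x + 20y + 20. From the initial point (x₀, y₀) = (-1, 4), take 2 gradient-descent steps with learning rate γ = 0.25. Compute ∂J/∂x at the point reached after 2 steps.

568.5

∇J = (2x + 6y + 8, 6x + 20y + 20)
(x₁, y₁) = (-1, 4) − 0.25·(30, 94) = (-8.5, -19.5)
(x₂, y₂) = (-8.5, -19.5) − 0.25·(-126, -421) = (23, 85.75)
∂J/∂x at (23, 85.75) = 568.5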